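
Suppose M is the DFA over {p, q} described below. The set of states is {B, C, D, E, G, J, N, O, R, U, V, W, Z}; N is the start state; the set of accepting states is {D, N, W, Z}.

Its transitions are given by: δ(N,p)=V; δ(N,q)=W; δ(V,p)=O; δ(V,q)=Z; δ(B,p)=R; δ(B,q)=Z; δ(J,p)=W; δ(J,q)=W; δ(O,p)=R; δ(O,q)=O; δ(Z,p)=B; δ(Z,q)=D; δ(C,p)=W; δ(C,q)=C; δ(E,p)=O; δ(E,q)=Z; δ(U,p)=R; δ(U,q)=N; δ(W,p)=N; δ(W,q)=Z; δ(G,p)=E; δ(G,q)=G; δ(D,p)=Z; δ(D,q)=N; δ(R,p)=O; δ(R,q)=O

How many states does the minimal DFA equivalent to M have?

First remove the unreachable states {C,E,G,J,U}; 8 states remain.
Start with accepting vs non-accepting: {D,N,W,Z} | {B,O,R,V}.
Split {D,N,W,Z} by δ(·,p) → {N,Z} and {D,W}.
Refine {B,O,R,V} on symbol q: members go to different blocks, giving {O,R} and {B,V}.
No further refinement is possible. Final partition (4 blocks): {N,Z} | {O,R} | {D,W} | {B,V}.

4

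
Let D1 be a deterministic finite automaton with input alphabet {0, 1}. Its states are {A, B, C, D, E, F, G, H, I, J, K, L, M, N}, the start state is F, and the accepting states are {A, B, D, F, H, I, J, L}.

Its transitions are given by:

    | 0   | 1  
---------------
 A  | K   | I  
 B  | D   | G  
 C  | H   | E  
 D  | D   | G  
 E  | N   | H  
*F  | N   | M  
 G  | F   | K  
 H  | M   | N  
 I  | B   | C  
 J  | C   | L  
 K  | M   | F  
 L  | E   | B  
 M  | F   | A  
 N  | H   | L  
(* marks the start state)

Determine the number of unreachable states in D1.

1

Starting at F and following transitions, the reachable set is {A, B, C, D, E, F, G, H, I, K, L, M, N}. That leaves J unreachable — 1 in total.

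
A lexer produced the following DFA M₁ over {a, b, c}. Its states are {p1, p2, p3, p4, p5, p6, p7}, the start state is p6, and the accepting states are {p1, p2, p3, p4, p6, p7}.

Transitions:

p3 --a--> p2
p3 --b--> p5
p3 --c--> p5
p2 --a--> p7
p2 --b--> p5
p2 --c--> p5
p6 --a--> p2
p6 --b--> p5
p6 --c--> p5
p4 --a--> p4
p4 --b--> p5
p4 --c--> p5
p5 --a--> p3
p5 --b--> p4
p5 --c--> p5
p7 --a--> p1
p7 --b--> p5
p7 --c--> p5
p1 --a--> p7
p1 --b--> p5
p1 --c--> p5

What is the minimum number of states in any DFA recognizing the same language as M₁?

2

Every state is reachable, so we keep all 7.
Initial partition by acceptance: {p1,p2,p3,p4,p6,p7} | {p5}.
Stable partition: {p1,p2,p3,p4,p6,p7} | {p5} — 2 equivalence classes.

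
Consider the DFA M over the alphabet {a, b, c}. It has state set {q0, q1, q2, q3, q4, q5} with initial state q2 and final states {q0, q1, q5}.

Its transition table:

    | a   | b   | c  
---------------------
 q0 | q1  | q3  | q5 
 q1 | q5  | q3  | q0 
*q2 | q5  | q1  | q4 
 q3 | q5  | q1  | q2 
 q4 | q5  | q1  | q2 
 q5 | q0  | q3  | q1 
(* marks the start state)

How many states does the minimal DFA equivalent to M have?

All states are reachable from the start state.
Initial partition by acceptance: {q0,q1,q5} | {q2,q3,q4}.
No further refinement is possible. Final partition (2 blocks): {q0,q1,q5} | {q2,q3,q4}.

2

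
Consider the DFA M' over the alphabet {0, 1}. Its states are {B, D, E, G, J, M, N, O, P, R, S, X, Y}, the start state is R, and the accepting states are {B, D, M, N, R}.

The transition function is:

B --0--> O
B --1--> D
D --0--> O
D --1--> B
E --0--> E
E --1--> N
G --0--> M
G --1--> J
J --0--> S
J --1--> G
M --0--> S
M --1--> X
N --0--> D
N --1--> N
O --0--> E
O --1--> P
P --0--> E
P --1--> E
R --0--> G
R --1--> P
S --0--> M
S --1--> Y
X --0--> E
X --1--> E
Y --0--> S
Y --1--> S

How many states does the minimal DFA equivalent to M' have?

8

All states are reachable from the start state.
Initial partition by acceptance: {B,D,M,N,R} | {E,G,J,O,P,S,X,Y}.
Refine {B,D,M,N,R} on symbol 0: members go to different blocks, giving {B,D,M,R} and {N}.
Split {B,D,M,R} by δ(·,1) → {B,D} and {M,R}.
Split {E,G,J,O,P,S,X,Y} by δ(·,0) → {E,J,O,P,X,Y} and {G,S}.
On input 0, block {E,J,O,P,X,Y} splits into {E,O,P,X} and {J,Y}.
Refine {E,O,P,X} on symbol 1: members go to different blocks, giving {O,P,X} and {E}.
Split {O,P,X} by δ(·,1) → {P,X} and {O}.
Stable partition: {B,D} | {P,X} | {N} | {M,R} | {G,S} | {J,Y} | {E} | {O} — 8 equivalence classes.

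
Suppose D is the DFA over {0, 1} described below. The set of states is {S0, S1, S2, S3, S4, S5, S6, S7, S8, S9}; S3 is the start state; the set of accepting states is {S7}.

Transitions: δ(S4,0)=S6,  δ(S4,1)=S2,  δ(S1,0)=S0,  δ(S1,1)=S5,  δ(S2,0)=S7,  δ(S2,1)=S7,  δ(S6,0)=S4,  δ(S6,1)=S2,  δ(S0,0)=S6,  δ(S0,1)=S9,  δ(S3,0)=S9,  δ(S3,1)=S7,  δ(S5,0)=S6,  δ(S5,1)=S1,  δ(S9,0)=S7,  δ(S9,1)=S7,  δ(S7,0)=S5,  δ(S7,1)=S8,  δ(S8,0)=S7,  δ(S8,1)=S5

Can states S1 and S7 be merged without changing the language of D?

Start with accepting vs non-accepting: {S7} | {S0,S1,S2,S3,S4,S5,S6,S8,S9}.
Split {S0,S1,S2,S3,S4,S5,S6,S8,S9} by δ(·,0) → {S0,S1,S3,S4,S5,S6} and {S2,S8,S9}.
On input 0, block {S0,S1,S3,S4,S5,S6} splits into {S0,S1,S4,S5,S6} and {S3}.
Split {S0,S1,S4,S5,S6} by δ(·,1) → {S0,S4,S6} and {S1,S5}.
Split {S2,S8,S9} by δ(·,1) → {S2,S9} and {S8}.
The partition is now stable with 6 blocks: {S7} | {S0,S4,S6} | {S2,S9} | {S3} | {S1,S5} | {S8}.
S1 and S7 end up in different blocks, so they are distinguishable. For instance, the string 'ε' is accepted from only S7.

No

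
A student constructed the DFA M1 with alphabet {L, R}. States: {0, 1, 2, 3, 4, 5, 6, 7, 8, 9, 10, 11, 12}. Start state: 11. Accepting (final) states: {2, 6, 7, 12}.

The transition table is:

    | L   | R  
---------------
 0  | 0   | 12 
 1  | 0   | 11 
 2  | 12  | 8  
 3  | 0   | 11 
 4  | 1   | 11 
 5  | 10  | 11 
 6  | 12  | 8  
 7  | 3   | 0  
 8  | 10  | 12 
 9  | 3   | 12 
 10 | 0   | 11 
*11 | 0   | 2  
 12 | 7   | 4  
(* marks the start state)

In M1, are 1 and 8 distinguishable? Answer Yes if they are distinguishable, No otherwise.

States {5,6,9} cannot be reached from the start state, so discard them.
Initial partition by acceptance: {2,7,12} | {0,1,3,4,8,10,11}.
Split {2,7,12} by δ(·,L) → {2,12} and {7}.
Refine {2,12} on symbol L: members go to different blocks, giving {2} and {12}.
Split {0,1,3,4,8,10,11} by δ(·,R) → {1,3,4,10} and {0,8} and {11}.
Refine {1,3,4,10} on symbol L: members go to different blocks, giving {1,3,10} and {4}.
Split {0,8} by δ(·,L) → {0} and {8}.
No further refinement is possible. Final partition (8 blocks): {2} | {1,3,10} | {7} | {12} | {0} | {11} | {4} | {8}.
1 and 8 end up in different blocks, so they are distinguishable. For instance, the string 'R' is accepted from only 8.

Yes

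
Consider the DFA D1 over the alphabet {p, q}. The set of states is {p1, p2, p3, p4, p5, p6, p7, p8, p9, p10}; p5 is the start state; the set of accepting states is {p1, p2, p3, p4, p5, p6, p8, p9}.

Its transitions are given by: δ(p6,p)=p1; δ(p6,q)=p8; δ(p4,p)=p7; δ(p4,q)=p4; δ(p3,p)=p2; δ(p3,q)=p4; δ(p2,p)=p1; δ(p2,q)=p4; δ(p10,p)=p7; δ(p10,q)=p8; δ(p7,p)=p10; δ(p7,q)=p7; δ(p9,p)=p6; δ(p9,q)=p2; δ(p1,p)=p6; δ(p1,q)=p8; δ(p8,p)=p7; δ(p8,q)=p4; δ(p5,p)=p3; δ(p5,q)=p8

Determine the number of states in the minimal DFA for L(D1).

4

First remove the unreachable states {p9}; 9 states remain.
Initial partition by acceptance: {p1,p2,p3,p4,p5,p6,p8} | {p7,p10}.
On input p, block {p1,p2,p3,p4,p5,p6,p8} splits into {p1,p2,p3,p5,p6} and {p4,p8}.
Split {p7,p10} by δ(·,q) → {p7} and {p10}.
The partition is now stable with 4 blocks: {p1,p2,p3,p5,p6} | {p7} | {p4,p8} | {p10}.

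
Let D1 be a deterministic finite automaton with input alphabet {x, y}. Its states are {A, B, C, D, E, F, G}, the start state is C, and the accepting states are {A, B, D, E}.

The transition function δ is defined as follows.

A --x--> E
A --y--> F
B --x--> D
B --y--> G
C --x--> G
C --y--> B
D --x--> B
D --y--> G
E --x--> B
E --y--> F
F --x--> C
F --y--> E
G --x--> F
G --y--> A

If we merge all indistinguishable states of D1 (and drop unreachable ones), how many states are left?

P0 = {A,B,D,E} | {C,F,G}.
No further refinement is possible. Final partition (2 blocks): {A,B,D,E} | {C,F,G}.

2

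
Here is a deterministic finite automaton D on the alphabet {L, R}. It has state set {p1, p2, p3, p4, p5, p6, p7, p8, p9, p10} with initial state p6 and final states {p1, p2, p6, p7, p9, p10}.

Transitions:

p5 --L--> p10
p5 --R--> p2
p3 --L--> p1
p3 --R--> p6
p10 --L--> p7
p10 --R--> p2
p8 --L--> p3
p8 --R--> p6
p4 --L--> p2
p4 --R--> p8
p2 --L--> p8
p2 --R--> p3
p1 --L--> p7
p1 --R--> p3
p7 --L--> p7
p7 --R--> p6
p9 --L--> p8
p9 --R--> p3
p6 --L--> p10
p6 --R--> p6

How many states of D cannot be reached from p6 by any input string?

3

No path from p6 leads to p4, p5, p9; the other 7 states are all reachable.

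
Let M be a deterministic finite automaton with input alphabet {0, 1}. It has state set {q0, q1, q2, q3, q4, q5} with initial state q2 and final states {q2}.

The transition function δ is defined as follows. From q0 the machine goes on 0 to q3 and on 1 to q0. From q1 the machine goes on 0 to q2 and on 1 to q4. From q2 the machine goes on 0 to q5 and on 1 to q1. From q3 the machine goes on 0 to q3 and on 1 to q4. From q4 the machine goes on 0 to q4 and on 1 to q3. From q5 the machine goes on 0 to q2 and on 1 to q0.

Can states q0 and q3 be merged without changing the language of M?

Yes

All states are reachable from the start state.
Start with accepting vs non-accepting: {q2} | {q0,q1,q3,q4,q5}.
Refine {q0,q1,q3,q4,q5} on symbol 0: members go to different blocks, giving {q0,q3,q4} and {q1,q5}.
The partition is now stable with 3 blocks: {q2} | {q0,q3,q4} | {q1,q5}.
q0 and q3 lie in the same block of the stable partition, so they are equivalent — no string distinguishes them.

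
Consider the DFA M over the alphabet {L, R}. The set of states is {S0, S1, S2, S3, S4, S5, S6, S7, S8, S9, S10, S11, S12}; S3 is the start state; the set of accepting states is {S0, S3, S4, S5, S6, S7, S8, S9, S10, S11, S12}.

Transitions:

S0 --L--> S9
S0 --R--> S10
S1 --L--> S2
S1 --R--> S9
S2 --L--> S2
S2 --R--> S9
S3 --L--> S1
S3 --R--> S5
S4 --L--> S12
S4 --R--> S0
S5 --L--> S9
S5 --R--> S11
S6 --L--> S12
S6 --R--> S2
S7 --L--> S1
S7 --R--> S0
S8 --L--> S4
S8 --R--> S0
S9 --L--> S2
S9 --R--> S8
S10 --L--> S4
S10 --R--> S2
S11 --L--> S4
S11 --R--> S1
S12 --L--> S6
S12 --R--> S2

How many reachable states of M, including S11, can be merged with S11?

2

States {S7} cannot be reached from the start state, so discard them.
Initial partition by acceptance: {S0,S3,S4,S5,S6,S8,S9,S10,S11,S12} | {S1,S2}.
On input L, block {S0,S3,S4,S5,S6,S8,S9,S10,S11,S12} splits into {S0,S4,S5,S6,S8,S10,S11,S12} and {S3,S9}.
Split {S0,S4,S5,S6,S8,S10,S11,S12} by δ(·,L) → {S4,S6,S8,S10,S11,S12} and {S0,S5}.
Refine {S4,S6,S8,S10,S11,S12} on symbol R: members go to different blocks, giving {S6,S10,S11,S12} and {S4,S8}.
Refine {S6,S10,S11,S12} on symbol L: members go to different blocks, giving {S6,S12} and {S10,S11}.
On input R, block {S3,S9} splits into {S3} and {S9}.
Split {S4,S8} by δ(·,L) → {S4} and {S8}.
The partition is now stable with 8 blocks: {S6,S12} | {S1,S2} | {S3} | {S0,S5} | {S4} | {S10,S11} | {S9} | {S8}.
The equivalence class containing S11 is {S10,S11}, of size 2.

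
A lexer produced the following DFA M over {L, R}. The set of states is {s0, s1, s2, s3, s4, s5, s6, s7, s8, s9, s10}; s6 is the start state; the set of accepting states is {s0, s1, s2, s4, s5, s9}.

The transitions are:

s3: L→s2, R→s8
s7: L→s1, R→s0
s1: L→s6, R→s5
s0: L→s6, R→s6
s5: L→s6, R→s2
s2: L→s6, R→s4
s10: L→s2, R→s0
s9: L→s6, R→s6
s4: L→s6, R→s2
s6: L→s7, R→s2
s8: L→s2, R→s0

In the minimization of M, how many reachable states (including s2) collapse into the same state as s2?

First remove the unreachable states {s3,s8,s9,s10}; 7 states remain.
P0 = {s0,s1,s2,s4,s5} | {s6,s7}.
Refine {s0,s1,s2,s4,s5} on symbol R: members go to different blocks, giving {s1,s2,s4,s5} and {s0}.
Split {s6,s7} by δ(·,L) → {s6} and {s7}.
No further refinement is possible. Final partition (4 blocks): {s1,s2,s4,s5} | {s6} | {s0} | {s7}.
The equivalence class containing s2 is {s1,s2,s4,s5}, of size 4.

4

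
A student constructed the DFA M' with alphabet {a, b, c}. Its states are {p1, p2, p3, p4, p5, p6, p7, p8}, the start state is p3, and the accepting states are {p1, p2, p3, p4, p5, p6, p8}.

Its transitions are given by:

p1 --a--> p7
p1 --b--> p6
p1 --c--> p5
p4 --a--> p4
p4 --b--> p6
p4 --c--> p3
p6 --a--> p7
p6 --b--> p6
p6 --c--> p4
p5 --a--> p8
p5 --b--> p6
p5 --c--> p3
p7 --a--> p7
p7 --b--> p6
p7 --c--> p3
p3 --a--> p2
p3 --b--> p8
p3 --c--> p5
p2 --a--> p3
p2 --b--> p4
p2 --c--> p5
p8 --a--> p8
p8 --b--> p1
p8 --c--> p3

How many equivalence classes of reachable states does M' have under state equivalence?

4

All states are reachable from the start state.
Initial partition by acceptance: {p1,p2,p3,p4,p5,p6,p8} | {p7}.
Split {p1,p2,p3,p4,p5,p6,p8} by δ(·,a) → {p2,p3,p4,p5,p8} and {p1,p6}.
On input b, block {p2,p3,p4,p5,p8} splits into {p4,p5,p8} and {p2,p3}.
The partition is now stable with 4 blocks: {p4,p5,p8} | {p7} | {p1,p6} | {p2,p3}.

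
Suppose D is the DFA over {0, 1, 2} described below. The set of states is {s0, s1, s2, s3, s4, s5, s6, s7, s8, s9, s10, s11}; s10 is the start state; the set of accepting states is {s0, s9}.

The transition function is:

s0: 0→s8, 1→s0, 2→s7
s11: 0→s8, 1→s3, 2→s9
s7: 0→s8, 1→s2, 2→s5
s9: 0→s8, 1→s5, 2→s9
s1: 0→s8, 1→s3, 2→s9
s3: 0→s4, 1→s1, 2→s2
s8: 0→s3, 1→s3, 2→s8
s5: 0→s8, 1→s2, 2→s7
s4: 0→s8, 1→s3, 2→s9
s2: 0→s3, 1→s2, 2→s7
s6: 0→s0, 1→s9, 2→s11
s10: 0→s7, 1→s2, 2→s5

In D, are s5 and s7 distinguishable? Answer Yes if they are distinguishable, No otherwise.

First remove the unreachable states {s0,s6,s11}; 9 states remain.
P0 = {s9} | {s1,s2,s3,s4,s5,s7,s8,s10}.
Split {s1,s2,s3,s4,s5,s7,s8,s10} by δ(·,2) → {s2,s3,s5,s7,s8,s10} and {s1,s4}.
Split {s2,s3,s5,s7,s8,s10} by δ(·,0) → {s2,s5,s7,s8,s10} and {s3}.
On input 0, block {s2,s5,s7,s8,s10} splits into {s5,s7,s10} and {s2,s8}.
Refine {s5,s7,s10} on symbol 0: members go to different blocks, giving {s5,s7} and {s10}.
On input 1, block {s2,s8} splits into {s2} and {s8}.
The partition is now stable with 7 blocks: {s9} | {s5,s7} | {s1,s4} | {s3} | {s2} | {s10} | {s8}.
s5 and s7 lie in the same block of the stable partition, so they are equivalent — no string distinguishes them.

No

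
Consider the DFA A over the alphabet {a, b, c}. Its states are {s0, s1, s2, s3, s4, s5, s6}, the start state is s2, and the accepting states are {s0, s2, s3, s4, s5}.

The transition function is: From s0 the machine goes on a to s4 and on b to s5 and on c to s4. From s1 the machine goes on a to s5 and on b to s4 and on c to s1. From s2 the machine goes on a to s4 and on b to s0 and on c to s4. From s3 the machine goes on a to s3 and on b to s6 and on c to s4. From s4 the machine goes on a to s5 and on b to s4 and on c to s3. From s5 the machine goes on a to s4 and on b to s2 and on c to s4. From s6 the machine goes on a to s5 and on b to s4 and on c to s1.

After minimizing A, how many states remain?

Every state is reachable, so we keep all 7.
Start with accepting vs non-accepting: {s0,s2,s3,s4,s5} | {s1,s6}.
Refine {s0,s2,s3,s4,s5} on symbol b: members go to different blocks, giving {s0,s2,s4,s5} and {s3}.
Split {s0,s2,s4,s5} by δ(·,c) → {s0,s2,s5} and {s4}.
The partition is now stable with 4 blocks: {s0,s2,s5} | {s1,s6} | {s3} | {s4}.

4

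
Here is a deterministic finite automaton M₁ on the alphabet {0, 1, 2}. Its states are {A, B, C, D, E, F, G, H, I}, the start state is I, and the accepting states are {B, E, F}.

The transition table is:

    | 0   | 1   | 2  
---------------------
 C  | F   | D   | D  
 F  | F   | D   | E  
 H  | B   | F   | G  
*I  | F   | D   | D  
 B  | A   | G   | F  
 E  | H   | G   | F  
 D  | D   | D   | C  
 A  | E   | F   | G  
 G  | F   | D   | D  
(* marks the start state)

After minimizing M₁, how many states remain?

5

Initial partition by acceptance: {B,E,F} | {A,C,D,G,H,I}.
On input 0, block {B,E,F} splits into {B,E} and {F}.
On input 0, block {A,C,D,G,H,I} splits into {C,G,I} and {A,H} and {D}.
Stable partition: {B,E} | {C,G,I} | {F} | {A,H} | {D} — 5 equivalence classes.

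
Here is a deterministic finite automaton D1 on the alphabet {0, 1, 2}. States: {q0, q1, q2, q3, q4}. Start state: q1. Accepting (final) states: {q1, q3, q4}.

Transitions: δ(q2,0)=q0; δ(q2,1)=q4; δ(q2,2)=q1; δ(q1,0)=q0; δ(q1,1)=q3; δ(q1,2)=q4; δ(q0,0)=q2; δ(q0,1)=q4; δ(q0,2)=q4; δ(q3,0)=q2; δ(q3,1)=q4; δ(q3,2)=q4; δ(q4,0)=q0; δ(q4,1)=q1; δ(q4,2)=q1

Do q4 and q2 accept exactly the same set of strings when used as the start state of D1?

P0 = {q1,q3,q4} | {q0,q2}.
The partition is now stable with 2 blocks: {q1,q3,q4} | {q0,q2}.
q4 and q2 end up in different blocks, so they are distinguishable. For instance, the string 'ε' is accepted from only q4.

No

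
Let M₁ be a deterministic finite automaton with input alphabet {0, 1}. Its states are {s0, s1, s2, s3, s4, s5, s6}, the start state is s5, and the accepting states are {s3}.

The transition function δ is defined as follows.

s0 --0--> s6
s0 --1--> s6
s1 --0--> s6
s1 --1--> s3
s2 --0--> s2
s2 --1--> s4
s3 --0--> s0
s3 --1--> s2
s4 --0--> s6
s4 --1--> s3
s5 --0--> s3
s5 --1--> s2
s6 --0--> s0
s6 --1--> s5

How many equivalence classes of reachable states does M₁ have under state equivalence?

6

First remove the unreachable states {s1}; 6 states remain.
Initial partition by acceptance: {s3} | {s0,s2,s4,s5,s6}.
Refine {s0,s2,s4,s5,s6} on symbol 0: members go to different blocks, giving {s0,s2,s4,s6} and {s5}.
Refine {s0,s2,s4,s6} on symbol 1: members go to different blocks, giving {s0,s2} and {s4} and {s6}.
On input 0, block {s0,s2} splits into {s0} and {s2}.
No further refinement is possible. Final partition (6 blocks): {s3} | {s0} | {s5} | {s4} | {s6} | {s2}.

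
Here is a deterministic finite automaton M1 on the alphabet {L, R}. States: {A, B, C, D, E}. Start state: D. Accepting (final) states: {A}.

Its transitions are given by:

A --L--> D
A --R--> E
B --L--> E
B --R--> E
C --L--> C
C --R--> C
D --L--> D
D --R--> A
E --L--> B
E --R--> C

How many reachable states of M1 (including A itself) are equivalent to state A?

All states are reachable from the start state.
P0 = {A} | {B,C,D,E}.
On input R, block {B,C,D,E} splits into {B,C,E} and {D}.
No further refinement is possible. Final partition (3 blocks): {A} | {B,C,E} | {D}.
The equivalence class containing A is {A}, of size 1.

1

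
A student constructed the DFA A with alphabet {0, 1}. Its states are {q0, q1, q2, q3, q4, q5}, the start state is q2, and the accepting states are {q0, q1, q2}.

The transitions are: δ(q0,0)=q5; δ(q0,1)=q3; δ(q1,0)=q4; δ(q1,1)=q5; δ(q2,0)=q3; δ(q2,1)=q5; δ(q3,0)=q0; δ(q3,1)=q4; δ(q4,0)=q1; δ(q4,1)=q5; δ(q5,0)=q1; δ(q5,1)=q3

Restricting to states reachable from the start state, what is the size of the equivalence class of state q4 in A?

Initial partition by acceptance: {q0,q1,q2} | {q3,q4,q5}.
The partition is now stable with 2 blocks: {q0,q1,q2} | {q3,q4,q5}.
The equivalence class containing q4 is {q3,q4,q5}, of size 3.

3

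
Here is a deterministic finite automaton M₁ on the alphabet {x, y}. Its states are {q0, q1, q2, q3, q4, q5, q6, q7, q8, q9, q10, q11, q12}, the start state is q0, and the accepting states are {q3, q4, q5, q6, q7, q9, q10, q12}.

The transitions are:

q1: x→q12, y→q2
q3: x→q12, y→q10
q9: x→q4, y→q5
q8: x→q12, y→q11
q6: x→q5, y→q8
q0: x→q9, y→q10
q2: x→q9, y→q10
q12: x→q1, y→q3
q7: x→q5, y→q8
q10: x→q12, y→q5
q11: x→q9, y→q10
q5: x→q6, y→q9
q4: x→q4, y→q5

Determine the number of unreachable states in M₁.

No path from q0 leads to q7; the other 12 states are all reachable.

1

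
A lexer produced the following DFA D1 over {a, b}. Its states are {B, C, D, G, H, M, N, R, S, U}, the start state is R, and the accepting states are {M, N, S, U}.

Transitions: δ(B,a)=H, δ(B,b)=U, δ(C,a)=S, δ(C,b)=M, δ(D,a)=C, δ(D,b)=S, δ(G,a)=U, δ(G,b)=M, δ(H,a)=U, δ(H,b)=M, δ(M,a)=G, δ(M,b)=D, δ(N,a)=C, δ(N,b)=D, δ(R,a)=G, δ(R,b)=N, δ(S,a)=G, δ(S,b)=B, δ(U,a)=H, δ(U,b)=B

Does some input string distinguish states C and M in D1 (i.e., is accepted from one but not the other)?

Yes

Start with accepting vs non-accepting: {M,N,S,U} | {B,C,D,G,H,R}.
Split {B,C,D,G,H,R} by δ(·,a) → {B,D,R} and {C,G,H}.
The partition is now stable with 3 blocks: {M,N,S,U} | {B,D,R} | {C,G,H}.
C and M end up in different blocks, so they are distinguishable. For instance, the string 'ε' is accepted from only M.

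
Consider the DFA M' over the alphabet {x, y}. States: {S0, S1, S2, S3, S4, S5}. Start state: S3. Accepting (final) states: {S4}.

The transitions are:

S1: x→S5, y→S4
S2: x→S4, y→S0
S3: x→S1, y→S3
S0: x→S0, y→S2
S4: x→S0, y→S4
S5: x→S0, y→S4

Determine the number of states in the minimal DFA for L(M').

Every state is reachable, so we keep all 6.
Start with accepting vs non-accepting: {S4} | {S0,S1,S2,S3,S5}.
Refine {S0,S1,S2,S3,S5} on symbol x: members go to different blocks, giving {S0,S1,S3,S5} and {S2}.
On input y, block {S0,S1,S3,S5} splits into {S1,S5} and {S0} and {S3}.
On input x, block {S1,S5} splits into {S1} and {S5}.
The partition is now stable with 6 blocks: {S4} | {S1} | {S2} | {S0} | {S3} | {S5}.

6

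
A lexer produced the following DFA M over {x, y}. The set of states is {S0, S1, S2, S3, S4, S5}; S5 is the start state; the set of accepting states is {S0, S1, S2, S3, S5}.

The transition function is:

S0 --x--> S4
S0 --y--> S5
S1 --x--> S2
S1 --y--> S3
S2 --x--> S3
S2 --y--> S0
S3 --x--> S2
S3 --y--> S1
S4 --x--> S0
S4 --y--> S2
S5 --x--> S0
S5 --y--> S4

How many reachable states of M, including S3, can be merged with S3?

Start with accepting vs non-accepting: {S0,S1,S2,S3,S5} | {S4}.
Split {S0,S1,S2,S3,S5} by δ(·,x) → {S1,S2,S3,S5} and {S0}.
Refine {S1,S2,S3,S5} on symbol x: members go to different blocks, giving {S1,S2,S3} and {S5}.
Split {S1,S2,S3} by δ(·,y) → {S1,S3} and {S2}.
No further refinement is possible. Final partition (5 blocks): {S1,S3} | {S4} | {S0} | {S5} | {S2}.
State S3 belongs to the block {S1,S3}, which has 2 states.

2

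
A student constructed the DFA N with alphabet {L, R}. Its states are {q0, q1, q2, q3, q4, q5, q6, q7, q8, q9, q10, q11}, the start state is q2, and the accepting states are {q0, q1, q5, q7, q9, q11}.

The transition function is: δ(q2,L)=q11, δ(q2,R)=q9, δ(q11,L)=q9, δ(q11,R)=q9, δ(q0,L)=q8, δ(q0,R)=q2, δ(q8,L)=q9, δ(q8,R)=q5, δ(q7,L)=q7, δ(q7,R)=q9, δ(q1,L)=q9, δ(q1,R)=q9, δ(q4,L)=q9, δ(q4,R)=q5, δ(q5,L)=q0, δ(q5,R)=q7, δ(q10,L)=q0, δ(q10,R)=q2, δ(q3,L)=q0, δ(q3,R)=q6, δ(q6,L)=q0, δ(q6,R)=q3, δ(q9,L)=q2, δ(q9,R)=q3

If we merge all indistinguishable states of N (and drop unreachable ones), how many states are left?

8

States {q1,q4,q10} cannot be reached from the start state, so discard them.
Start with accepting vs non-accepting: {q0,q5,q7,q9,q11} | {q2,q3,q6,q8}.
Split {q0,q5,q7,q9,q11} by δ(·,L) → {q5,q7,q11} and {q0,q9}.
Split {q5,q7,q11} by δ(·,L) → {q5,q11} and {q7}.
On input R, block {q5,q11} splits into {q5} and {q11}.
Split {q2,q3,q6,q8} by δ(·,L) → {q3,q6,q8} and {q2}.
On input R, block {q3,q6,q8} splits into {q3,q6} and {q8}.
Refine {q0,q9} on symbol L: members go to different blocks, giving {q0} and {q9}.
The partition is now stable with 8 blocks: {q5} | {q3,q6} | {q0} | {q7} | {q11} | {q2} | {q8} | {q9}.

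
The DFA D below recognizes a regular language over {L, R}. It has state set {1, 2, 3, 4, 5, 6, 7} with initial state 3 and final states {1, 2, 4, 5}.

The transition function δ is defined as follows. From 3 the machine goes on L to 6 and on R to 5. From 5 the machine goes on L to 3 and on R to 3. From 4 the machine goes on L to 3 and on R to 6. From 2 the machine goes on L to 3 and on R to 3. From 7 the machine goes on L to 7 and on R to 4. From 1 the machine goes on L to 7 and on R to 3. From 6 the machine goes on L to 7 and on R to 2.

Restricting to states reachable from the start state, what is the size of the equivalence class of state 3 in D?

First remove the unreachable states {1}; 6 states remain.
P0 = {2,4,5} | {3,6,7}.
The partition is now stable with 2 blocks: {2,4,5} | {3,6,7}.
The equivalence class containing 3 is {3,6,7}, of size 3.

3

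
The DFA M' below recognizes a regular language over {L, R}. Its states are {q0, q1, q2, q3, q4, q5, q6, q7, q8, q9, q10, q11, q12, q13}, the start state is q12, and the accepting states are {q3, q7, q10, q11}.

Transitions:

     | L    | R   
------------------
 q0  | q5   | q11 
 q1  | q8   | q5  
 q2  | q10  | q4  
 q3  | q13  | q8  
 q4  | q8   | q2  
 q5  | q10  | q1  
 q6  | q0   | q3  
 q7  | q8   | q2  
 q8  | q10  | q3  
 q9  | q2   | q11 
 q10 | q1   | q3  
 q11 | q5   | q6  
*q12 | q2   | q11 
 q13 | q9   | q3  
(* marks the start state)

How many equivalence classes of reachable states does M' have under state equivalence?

Reachable states from the start: {q0,q1,q2,q3,q4,q5,q6,q8,q9,q10,q11,q12,q13}. Unreachable: {q7} — drop them.
Initial partition by acceptance: {q3,q10,q11} | {q0,q1,q2,q4,q5,q6,q8,q9,q12,q13}.
Split {q3,q10,q11} by δ(·,R) → {q3,q11} and {q10}.
On input L, block {q0,q1,q2,q4,q5,q6,q8,q9,q12,q13} splits into {q0,q1,q4,q6,q9,q12,q13} and {q2,q5,q8}.
Refine {q3,q11} on symbol L: members go to different blocks, giving {q3} and {q11}.
Refine {q0,q1,q4,q6,q9,q12,q13} on symbol L: members go to different blocks, giving {q0,q1,q4,q9,q12} and {q6,q13}.
Refine {q0,q1,q4,q9,q12} on symbol R: members go to different blocks, giving {q0,q9,q12} and {q1,q4}.
Split {q2,q5,q8} by δ(·,R) → {q2,q5} and {q8}.
Stable partition: {q3} | {q0,q9,q12} | {q10} | {q2,q5} | {q11} | {q6,q13} | {q1,q4} | {q8} — 8 equivalence classes.

8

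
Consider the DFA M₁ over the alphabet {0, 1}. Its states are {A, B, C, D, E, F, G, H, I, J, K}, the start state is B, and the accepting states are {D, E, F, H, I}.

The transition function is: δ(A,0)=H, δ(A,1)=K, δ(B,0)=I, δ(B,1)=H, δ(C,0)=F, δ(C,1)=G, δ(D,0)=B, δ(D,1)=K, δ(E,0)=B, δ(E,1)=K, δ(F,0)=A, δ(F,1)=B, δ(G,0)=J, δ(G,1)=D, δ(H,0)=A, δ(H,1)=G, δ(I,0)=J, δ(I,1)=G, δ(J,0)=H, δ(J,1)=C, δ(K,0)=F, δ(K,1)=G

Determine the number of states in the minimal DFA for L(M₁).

States {E} cannot be reached from the start state, so discard them.
P0 = {D,F,H,I} | {A,B,C,G,J,K}.
Refine {A,B,C,G,J,K} on symbol 0: members go to different blocks, giving {A,B,C,J,K} and {G}.
Split {D,F,H,I} by δ(·,1) → {D,F} and {H,I}.
Split {A,B,C,J,K} by δ(·,0) → {A,B,J} and {C,K}.
Split {D,F} by δ(·,1) → {D} and {F}.
Split {A,B,J} by δ(·,1) → {A,J} and {B}.
No further refinement is possible. Final partition (7 blocks): {D} | {A,J} | {G} | {H,I} | {C,K} | {F} | {B}.

7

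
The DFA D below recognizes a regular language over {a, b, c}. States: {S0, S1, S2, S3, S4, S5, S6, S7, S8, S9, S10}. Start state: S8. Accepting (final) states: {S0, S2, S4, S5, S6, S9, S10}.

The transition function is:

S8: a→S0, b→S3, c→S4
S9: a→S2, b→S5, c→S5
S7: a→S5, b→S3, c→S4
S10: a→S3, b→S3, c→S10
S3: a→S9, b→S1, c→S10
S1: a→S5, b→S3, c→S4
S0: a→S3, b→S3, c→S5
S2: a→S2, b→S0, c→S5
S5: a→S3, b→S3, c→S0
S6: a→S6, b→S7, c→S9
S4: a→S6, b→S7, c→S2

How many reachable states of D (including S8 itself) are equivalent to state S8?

3

All states are reachable from the start state.
Initial partition by acceptance: {S0,S2,S4,S5,S6,S9,S10} | {S1,S3,S7,S8}.
On input a, block {S0,S2,S4,S5,S6,S9,S10} splits into {S2,S4,S6,S9} and {S0,S5,S10}.
Split {S2,S4,S6,S9} by δ(·,b) → {S2,S9} and {S4,S6}.
On input a, block {S1,S3,S7,S8} splits into {S1,S7,S8} and {S3}.
The partition is now stable with 5 blocks: {S2,S9} | {S1,S7,S8} | {S0,S5,S10} | {S4,S6} | {S3}.
The equivalence class containing S8 is {S1,S7,S8}, of size 3.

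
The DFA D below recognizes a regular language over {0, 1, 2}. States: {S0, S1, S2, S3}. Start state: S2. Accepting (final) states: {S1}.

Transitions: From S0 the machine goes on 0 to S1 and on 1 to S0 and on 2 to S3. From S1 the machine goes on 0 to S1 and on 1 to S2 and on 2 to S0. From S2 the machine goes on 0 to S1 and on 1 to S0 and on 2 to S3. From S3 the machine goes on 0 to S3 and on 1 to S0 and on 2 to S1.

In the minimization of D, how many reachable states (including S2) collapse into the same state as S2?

P0 = {S1} | {S0,S2,S3}.
On input 0, block {S0,S2,S3} splits into {S0,S2} and {S3}.
No further refinement is possible. Final partition (3 blocks): {S1} | {S0,S2} | {S3}.
The equivalence class containing S2 is {S0,S2}, of size 2.

2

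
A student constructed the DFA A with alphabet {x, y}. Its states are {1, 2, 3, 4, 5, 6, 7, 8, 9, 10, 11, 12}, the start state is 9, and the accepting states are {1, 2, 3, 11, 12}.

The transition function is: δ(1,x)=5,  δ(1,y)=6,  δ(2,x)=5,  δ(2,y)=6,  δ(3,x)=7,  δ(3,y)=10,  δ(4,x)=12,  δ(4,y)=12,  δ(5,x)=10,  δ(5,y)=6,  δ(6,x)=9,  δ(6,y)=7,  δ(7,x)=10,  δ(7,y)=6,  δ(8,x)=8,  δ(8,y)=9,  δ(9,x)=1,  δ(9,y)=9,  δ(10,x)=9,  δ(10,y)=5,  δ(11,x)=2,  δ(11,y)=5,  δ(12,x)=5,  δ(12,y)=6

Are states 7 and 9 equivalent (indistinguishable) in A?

First remove the unreachable states {2,3,4,8,11,12}; 6 states remain.
Start with accepting vs non-accepting: {1} | {5,6,7,9,10}.
On input x, block {5,6,7,9,10} splits into {5,6,7,10} and {9}.
Split {5,6,7,10} by δ(·,x) → {5,7} and {6,10}.
No further refinement is possible. Final partition (4 blocks): {1} | {5,7} | {9} | {6,10}.
7 and 9 end up in different blocks, so they are distinguishable. For instance, the string 'x' is accepted from only 9.

No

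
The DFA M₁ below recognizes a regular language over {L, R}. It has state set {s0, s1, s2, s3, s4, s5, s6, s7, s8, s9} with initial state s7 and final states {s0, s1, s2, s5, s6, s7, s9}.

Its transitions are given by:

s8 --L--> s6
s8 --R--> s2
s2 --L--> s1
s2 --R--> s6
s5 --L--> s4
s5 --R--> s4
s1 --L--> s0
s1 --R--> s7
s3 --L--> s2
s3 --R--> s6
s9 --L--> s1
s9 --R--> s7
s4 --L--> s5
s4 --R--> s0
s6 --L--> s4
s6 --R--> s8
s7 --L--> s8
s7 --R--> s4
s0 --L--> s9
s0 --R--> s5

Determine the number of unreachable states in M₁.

1

Starting at s7 and following transitions, the reachable set is {s0, s1, s2, s4, s5, s6, s7, s8, s9}. That leaves s3 unreachable — 1 in total.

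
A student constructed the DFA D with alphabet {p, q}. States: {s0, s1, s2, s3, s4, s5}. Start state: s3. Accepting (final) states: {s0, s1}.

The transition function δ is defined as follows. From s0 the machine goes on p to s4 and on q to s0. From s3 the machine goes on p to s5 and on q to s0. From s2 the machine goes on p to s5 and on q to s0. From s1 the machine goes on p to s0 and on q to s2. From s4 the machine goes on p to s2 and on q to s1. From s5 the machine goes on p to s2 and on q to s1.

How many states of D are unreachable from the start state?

A breadth-first search from the start state visits every state.

0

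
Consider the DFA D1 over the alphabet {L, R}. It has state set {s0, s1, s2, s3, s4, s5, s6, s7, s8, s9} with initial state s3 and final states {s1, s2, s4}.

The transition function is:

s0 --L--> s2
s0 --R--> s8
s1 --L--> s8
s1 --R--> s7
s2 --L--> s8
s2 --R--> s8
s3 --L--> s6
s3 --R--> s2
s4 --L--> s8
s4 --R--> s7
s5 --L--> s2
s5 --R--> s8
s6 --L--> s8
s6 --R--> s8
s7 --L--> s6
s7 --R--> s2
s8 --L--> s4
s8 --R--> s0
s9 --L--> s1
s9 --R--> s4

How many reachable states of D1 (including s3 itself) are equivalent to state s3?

2

First remove the unreachable states {s1,s5,s9}; 7 states remain.
Start with accepting vs non-accepting: {s2,s4} | {s0,s3,s6,s7,s8}.
On input L, block {s0,s3,s6,s7,s8} splits into {s3,s6,s7} and {s0,s8}.
Refine {s2,s4} on symbol R: members go to different blocks, giving {s2} and {s4}.
On input L, block {s3,s6,s7} splits into {s3,s7} and {s6}.
Refine {s0,s8} on symbol L: members go to different blocks, giving {s0} and {s8}.
No further refinement is possible. Final partition (6 blocks): {s2} | {s3,s7} | {s0} | {s4} | {s6} | {s8}.
State s3 belongs to the block {s3,s7}, which has 2 states.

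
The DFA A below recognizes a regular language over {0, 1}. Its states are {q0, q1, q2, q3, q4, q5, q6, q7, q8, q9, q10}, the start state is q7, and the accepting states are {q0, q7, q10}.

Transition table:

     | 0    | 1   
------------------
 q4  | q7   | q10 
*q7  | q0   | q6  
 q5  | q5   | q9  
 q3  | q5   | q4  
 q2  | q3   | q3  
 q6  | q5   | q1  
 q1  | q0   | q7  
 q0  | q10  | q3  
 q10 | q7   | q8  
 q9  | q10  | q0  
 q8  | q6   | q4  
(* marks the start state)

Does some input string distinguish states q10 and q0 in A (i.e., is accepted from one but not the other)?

No

Reachable states from the start: {q0,q1,q3,q4,q5,q6,q7,q8,q9,q10}. Unreachable: {q2} — drop them.
Initial partition by acceptance: {q0,q7,q10} | {q1,q3,q4,q5,q6,q8,q9}.
Refine {q1,q3,q4,q5,q6,q8,q9} on symbol 0: members go to different blocks, giving {q3,q5,q6,q8} and {q1,q4,q9}.
No further refinement is possible. Final partition (3 blocks): {q0,q7,q10} | {q3,q5,q6,q8} | {q1,q4,q9}.
q10 and q0 lie in the same block of the stable partition, so they are equivalent — no string distinguishes them.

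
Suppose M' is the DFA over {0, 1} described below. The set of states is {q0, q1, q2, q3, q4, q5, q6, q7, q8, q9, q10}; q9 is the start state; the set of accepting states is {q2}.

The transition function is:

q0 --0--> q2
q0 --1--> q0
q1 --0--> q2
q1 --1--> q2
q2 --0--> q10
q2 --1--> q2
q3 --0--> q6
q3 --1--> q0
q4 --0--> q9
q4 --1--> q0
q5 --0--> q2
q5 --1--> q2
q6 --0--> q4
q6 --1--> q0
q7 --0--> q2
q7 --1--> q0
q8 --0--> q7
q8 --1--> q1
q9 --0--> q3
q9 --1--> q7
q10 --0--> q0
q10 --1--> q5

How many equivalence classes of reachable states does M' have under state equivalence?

First remove the unreachable states {q1,q8}; 9 states remain.
P0 = {q2} | {q0,q3,q4,q5,q6,q7,q9,q10}.
On input 0, block {q0,q3,q4,q5,q6,q7,q9,q10} splits into {q3,q4,q6,q9,q10} and {q0,q5,q7}.
On input 0, block {q3,q4,q6,q9,q10} splits into {q3,q4,q6,q9} and {q10}.
Refine {q0,q5,q7} on symbol 1: members go to different blocks, giving {q0,q7} and {q5}.
Stable partition: {q2} | {q3,q4,q6,q9} | {q0,q7} | {q10} | {q5} — 5 equivalence classes.

5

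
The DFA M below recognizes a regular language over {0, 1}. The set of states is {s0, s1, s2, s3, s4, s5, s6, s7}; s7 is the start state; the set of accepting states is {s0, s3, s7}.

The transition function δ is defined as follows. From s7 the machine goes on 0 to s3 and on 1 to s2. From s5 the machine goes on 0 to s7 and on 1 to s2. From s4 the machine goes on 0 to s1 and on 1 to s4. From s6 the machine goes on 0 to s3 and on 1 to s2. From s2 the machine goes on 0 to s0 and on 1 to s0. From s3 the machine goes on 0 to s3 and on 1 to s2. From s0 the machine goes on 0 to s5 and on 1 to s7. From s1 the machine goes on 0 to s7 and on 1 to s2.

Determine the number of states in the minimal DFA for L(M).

First remove the unreachable states {s1,s4,s6}; 5 states remain.
Initial partition by acceptance: {s0,s3,s7} | {s2,s5}.
On input 0, block {s0,s3,s7} splits into {s3,s7} and {s0}.
Refine {s2,s5} on symbol 0: members go to different blocks, giving {s2} and {s5}.
No further refinement is possible. Final partition (4 blocks): {s3,s7} | {s2} | {s0} | {s5}.

4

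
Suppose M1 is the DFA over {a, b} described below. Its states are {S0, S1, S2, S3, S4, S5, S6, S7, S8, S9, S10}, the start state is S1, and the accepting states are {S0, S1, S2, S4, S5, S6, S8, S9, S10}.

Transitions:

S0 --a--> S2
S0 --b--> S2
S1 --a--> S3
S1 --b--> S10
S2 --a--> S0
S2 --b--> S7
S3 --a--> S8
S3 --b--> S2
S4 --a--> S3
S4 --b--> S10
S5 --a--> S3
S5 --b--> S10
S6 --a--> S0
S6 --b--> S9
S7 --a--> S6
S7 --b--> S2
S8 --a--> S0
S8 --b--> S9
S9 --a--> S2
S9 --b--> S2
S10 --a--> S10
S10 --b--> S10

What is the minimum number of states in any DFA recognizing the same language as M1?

First remove the unreachable states {S4,S5}; 9 states remain.
Start with accepting vs non-accepting: {S0,S1,S2,S6,S8,S9,S10} | {S3,S7}.
Split {S0,S1,S2,S6,S8,S9,S10} by δ(·,a) → {S0,S2,S6,S8,S9,S10} and {S1}.
On input b, block {S0,S2,S6,S8,S9,S10} splits into {S0,S6,S8,S9,S10} and {S2}.
Refine {S0,S6,S8,S9,S10} on symbol a: members go to different blocks, giving {S6,S8,S10} and {S0,S9}.
Split {S6,S8,S10} by δ(·,a) → {S6,S8} and {S10}.
The partition is now stable with 6 blocks: {S6,S8} | {S3,S7} | {S1} | {S2} | {S0,S9} | {S10}.

6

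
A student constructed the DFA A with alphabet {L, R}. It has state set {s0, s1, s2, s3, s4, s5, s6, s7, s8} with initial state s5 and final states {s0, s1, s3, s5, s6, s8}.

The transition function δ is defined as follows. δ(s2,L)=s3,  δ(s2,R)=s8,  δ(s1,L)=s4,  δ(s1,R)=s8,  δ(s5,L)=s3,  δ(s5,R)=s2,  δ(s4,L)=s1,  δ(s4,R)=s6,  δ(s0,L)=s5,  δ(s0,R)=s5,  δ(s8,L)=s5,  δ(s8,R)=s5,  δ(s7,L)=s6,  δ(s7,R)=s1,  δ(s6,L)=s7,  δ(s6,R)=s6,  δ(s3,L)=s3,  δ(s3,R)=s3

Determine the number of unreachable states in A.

5

No path from s5 leads to s0, s1, s4, s6, s7; the other 4 states are all reachable.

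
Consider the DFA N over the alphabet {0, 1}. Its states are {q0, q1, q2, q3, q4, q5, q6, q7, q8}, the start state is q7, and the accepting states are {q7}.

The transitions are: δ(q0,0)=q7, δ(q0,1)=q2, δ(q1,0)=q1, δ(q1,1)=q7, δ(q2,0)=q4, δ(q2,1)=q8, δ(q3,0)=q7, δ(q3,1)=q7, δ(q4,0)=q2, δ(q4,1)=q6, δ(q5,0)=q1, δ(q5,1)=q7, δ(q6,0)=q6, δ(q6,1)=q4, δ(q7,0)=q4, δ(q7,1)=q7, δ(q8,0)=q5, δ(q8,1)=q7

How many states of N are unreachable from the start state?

No path from q7 leads to q0, q3; the other 7 states are all reachable.

2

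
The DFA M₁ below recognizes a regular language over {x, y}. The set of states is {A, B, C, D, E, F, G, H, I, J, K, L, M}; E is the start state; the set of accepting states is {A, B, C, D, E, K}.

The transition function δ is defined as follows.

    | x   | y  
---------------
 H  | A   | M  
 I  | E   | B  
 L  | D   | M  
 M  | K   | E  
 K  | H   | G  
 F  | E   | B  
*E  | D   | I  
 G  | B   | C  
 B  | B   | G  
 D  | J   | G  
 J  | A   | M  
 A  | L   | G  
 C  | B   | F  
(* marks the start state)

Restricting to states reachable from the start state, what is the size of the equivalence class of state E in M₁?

1

Initial partition by acceptance: {A,B,C,D,E,K} | {F,G,H,I,J,L,M}.
On input x, block {A,B,C,D,E,K} splits into {A,D,K} and {B,C,E}.
Split {F,G,H,I,J,L,M} by δ(·,x) → {H,J,L,M} and {F,G,I}.
On input y, block {H,J,L,M} splits into {H,J,L} and {M}.
Refine {B,C,E} on symbol x: members go to different blocks, giving {B,C} and {E}.
Refine {F,G,I} on symbol x: members go to different blocks, giving {F,I} and {G}.
Refine {B,C} on symbol y: members go to different blocks, giving {B} and {C}.
No further refinement is possible. Final partition (8 blocks): {A,D,K} | {H,J,L} | {B} | {F,I} | {M} | {E} | {G} | {C}.
State E belongs to the block {E}, which has 1 states.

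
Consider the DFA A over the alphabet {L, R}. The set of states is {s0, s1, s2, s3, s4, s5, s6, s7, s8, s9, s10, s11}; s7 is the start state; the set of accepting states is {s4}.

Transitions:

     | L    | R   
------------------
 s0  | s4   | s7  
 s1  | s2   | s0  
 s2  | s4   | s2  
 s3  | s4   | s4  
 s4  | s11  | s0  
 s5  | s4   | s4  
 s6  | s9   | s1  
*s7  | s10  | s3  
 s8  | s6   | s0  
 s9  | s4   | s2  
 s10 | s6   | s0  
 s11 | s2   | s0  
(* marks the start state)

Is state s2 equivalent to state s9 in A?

States {s5,s8} cannot be reached from the start state, so discard them.
P0 = {s4} | {s0,s1,s2,s3,s6,s7,s9,s10,s11}.
On input L, block {s0,s1,s2,s3,s6,s7,s9,s10,s11} splits into {s1,s6,s7,s10,s11} and {s0,s2,s3,s9}.
Refine {s1,s6,s7,s10,s11} on symbol L: members go to different blocks, giving {s1,s6,s11} and {s7,s10}.
Split {s1,s6,s11} by δ(·,R) → {s1,s11} and {s6}.
Split {s0,s2,s3,s9} by δ(·,R) → {s2,s9} and {s0} and {s3}.
Refine {s7,s10} on symbol L: members go to different blocks, giving {s7} and {s10}.
No further refinement is possible. Final partition (8 blocks): {s4} | {s1,s11} | {s2,s9} | {s7} | {s6} | {s0} | {s3} | {s10}.
s2 and s9 lie in the same block of the stable partition, so they are equivalent — no string distinguishes them.

Yes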